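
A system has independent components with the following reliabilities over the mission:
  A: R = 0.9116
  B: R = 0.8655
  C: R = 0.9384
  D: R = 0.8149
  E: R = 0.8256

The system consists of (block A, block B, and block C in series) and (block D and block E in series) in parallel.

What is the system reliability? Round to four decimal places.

Series (A, B, and C): 0.911600 × 0.865500 × 0.938400 = 0.740388
Series (D and E): 0.814900 × 0.825600 = 0.672781
Parallel ([0.740388] and [0.672781]): 1 − (1 − 0.740388)(1 − 0.672781) = 0.9151

0.9151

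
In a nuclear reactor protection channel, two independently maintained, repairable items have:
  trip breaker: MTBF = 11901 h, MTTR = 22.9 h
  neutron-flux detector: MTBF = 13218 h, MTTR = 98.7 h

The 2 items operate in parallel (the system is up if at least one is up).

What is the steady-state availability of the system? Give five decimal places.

0.99999

A(trip breaker) = MTBF/(MTBF+MTTR) = 11901/(11901+22.9) = 0.998079
A(neutron-flux detector) = MTBF/(MTBF+MTTR) = 13218/(13218+98.7) = 0.992588
Parallel availability: 1 − (1 − 0.998079)(1 − 0.992588) = 0.99999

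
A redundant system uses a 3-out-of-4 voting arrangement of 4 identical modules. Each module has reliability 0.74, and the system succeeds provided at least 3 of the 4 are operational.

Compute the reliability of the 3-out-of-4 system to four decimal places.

R = Σ_{i=3}^{4} C(4,i) p^i (1−p)^{4−i} with p = 0.74
C(4,3)·0.74^3·0.26^1 = 0.421433
C(4,4)·0.74^4·0.26^0 = 0.299866
Sum = 0.7213

0.7213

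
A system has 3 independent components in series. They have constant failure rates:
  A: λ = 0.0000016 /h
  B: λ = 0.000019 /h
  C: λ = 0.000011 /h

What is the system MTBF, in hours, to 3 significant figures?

Series of exponential components: λ_sys = Σ λ_i
λ_sys = 0.0000016 + 0.000019 + 0.000011 = 3.1600e-05 /h
MTBF = 1 / λ_sys = 31600 h

31600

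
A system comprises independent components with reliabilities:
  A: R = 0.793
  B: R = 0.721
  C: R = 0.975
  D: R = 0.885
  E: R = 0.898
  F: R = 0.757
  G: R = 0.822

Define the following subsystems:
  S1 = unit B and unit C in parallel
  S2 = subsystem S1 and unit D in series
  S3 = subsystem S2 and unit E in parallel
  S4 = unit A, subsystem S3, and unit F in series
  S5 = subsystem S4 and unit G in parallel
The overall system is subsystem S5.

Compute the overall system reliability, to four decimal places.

0.9275

Parallel (B and C): 1 − (1 − 0.721000)(1 − 0.975000) = 0.993025
Series ([0.993025] and D): 0.993025 × 0.885000 = 0.878827
Parallel ([0.878827] and E): 1 − (1 − 0.878827)(1 − 0.898000) = 0.987640
Series (A, [0.987640], and F): 0.793000 × 0.987640 × 0.757000 = 0.592881
Parallel ([0.592881] and G): 1 − (1 − 0.592881)(1 − 0.822000) = 0.9275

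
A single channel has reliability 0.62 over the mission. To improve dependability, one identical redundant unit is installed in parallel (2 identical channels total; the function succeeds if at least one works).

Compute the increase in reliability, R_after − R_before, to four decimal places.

R_before = 0.62
R_after = 1 − (1 − 0.62)^2 = 0.8556
ΔR = 0.8556 − 0.62 = 0.2356

0.2356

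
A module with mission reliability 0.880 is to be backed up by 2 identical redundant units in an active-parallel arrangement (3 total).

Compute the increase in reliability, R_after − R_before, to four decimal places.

R_before = 0.880
R_after = 1 − (1 − 0.880)^3 = 0.9983
ΔR = 0.9983 − 0.880 = 0.1183

0.1183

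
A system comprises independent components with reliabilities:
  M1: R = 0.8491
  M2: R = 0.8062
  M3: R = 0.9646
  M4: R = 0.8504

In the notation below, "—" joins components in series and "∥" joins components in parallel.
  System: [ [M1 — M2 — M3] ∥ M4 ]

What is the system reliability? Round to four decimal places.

Series (M1, M2, and M3): 0.849100 × 0.806200 × 0.964600 = 0.660312
Parallel ([0.660312] and M4): 1 − (1 − 0.660312)(1 − 0.850400) = 0.9492

0.9492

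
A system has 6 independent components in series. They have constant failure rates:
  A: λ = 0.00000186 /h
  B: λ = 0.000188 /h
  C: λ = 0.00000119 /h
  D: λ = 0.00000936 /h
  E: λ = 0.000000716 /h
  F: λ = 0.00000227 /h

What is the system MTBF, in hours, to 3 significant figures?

4920

Series of exponential components: λ_sys = Σ λ_i
λ_sys = 0.00000186 + 0.000188 + 0.00000119 + 0.00000936 + 0.000000716 + 0.00000227 = 2.0340e-04 /h
MTBF = 1 / λ_sys = 4920 h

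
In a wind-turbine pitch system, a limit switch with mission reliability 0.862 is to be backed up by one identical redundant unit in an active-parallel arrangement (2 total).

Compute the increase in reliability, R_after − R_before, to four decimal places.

0.1190

R_before = 0.862
R_after = 1 − (1 − 0.862)^2 = 0.9810
ΔR = 0.9810 − 0.862 = 0.1190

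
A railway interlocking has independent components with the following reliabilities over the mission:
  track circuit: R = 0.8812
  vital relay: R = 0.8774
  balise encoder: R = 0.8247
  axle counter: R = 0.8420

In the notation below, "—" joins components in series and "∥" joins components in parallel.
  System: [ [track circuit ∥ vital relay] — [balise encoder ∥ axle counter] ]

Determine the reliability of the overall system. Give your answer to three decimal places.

Parallel (track circuit and vital relay): 1 − (1 − 0.88120)(1 − 0.87740) = 0.98544
Parallel (balise encoder and axle counter): 1 − (1 − 0.82470)(1 − 0.84200) = 0.97230
Series ([0.98544] and [0.97230]): 0.98544 × 0.97230 = 0.958

0.958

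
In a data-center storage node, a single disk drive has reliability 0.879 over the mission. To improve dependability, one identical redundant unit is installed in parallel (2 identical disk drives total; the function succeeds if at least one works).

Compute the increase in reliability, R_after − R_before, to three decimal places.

0.106

R_before = 0.879
R_after = 1 − (1 − 0.879)^2 = 0.985
ΔR = 0.985 − 0.879 = 0.106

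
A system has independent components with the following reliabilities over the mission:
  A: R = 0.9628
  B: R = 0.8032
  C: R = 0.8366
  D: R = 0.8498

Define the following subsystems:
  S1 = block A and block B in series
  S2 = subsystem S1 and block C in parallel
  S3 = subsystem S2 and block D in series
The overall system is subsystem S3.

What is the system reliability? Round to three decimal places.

0.818

Series (A and B): 0.96280 × 0.80320 = 0.77332
Parallel ([0.77332] and C): 1 − (1 − 0.77332)(1 − 0.83660) = 0.96296
Series ([0.96296] and D): 0.96296 × 0.84980 = 0.818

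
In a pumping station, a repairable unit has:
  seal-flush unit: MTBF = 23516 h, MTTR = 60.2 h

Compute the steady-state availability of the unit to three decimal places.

0.997

A(seal-flush unit) = MTBF/(MTBF+MTTR) = 23516/(23516+60.2) = 0.997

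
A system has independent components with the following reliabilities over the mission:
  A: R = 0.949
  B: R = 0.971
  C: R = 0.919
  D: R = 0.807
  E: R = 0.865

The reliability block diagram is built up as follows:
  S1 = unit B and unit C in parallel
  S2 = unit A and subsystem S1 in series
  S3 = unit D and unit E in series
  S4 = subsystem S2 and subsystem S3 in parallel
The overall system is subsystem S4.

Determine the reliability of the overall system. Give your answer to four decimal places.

0.9839

Parallel (B and C): 1 − (1 − 0.971000)(1 − 0.919000) = 0.997651
Series (A and [0.997651]): 0.949000 × 0.997651 = 0.946771
Series (D and E): 0.807000 × 0.865000 = 0.698055
Parallel ([0.946771] and [0.698055]): 1 − (1 − 0.946771)(1 − 0.698055) = 0.9839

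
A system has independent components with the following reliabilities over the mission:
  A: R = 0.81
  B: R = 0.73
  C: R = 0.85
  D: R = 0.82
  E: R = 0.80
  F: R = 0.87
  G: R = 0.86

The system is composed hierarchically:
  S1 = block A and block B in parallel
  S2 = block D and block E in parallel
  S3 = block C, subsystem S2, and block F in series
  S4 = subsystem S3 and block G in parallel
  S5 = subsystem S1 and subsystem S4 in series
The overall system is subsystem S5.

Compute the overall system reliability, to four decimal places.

Parallel (A and B): 1 − (1 − 0.810000)(1 − 0.730000) = 0.948700
Parallel (D and E): 1 − (1 − 0.820000)(1 − 0.800000) = 0.964000
Series (C, [0.964000], and F): 0.850000 × 0.964000 × 0.870000 = 0.712878
Parallel ([0.712878] and G): 1 − (1 − 0.712878)(1 − 0.860000) = 0.959803
Series ([0.948700] and [0.959803]): 0.948700 × 0.959803 = 0.9106

0.9106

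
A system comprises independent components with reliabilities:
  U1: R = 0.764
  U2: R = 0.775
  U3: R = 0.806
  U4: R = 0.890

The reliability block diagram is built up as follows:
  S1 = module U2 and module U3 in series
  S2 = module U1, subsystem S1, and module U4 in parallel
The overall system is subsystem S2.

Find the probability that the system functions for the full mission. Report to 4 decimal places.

0.9903

Series (U2 and U3): 0.775000 × 0.806000 = 0.624650
Parallel (U1, [0.624650], and U4): 1 − (1 − 0.764000)(1 − 0.624650)(1 − 0.890000) = 0.9903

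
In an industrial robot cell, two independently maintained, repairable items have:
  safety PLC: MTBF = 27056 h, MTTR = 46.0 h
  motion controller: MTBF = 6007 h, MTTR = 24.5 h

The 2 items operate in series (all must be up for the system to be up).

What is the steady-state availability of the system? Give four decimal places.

A(safety PLC) = MTBF/(MTBF+MTTR) = 27056/(27056+46.0) = 0.998303
A(motion controller) = MTBF/(MTBF+MTTR) = 6007/(6007+24.5) = 0.995938
Series availability: 0.998303 × 0.995938 = 0.9942

0.9942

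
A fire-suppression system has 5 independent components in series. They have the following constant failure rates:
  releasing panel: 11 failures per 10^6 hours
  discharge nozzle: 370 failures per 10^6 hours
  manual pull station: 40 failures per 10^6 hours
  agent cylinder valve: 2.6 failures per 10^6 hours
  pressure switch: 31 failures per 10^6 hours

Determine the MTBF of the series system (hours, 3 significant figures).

2200

Series of exponential components: λ_sys = Σ λ_i
λ_sys = 0.000011 + 0.00037 + 0.000040 + 0.0000026 + 0.000031 = 4.5460e-04 /h
MTBF = 1 / λ_sys = 2200 h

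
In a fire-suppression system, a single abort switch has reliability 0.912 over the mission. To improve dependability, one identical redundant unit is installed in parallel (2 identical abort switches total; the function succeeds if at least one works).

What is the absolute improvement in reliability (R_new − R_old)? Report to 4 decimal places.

0.0803

R_before = 0.912
R_after = 1 − (1 − 0.912)^2 = 0.9923
ΔR = 0.9923 − 0.912 = 0.0803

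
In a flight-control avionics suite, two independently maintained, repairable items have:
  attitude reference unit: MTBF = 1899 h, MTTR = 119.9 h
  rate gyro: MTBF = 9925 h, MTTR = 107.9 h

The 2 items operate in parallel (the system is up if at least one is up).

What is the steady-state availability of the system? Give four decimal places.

0.9994

A(attitude reference unit) = MTBF/(MTBF+MTTR) = 1899/(1899+119.9) = 0.940611
A(rate gyro) = MTBF/(MTBF+MTTR) = 9925/(9925+107.9) = 0.989245
Parallel availability: 1 − (1 − 0.940611)(1 − 0.989245) = 0.9994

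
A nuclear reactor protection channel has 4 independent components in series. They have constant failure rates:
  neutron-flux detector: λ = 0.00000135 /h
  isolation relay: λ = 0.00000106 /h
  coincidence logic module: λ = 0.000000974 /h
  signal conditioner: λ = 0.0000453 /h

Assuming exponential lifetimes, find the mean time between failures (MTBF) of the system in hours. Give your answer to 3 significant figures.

20500

Series of exponential components: λ_sys = Σ λ_i
λ_sys = 0.00000135 + 0.00000106 + 0.000000974 + 0.0000453 = 4.8684e-05 /h
MTBF = 1 / λ_sys = 20500 h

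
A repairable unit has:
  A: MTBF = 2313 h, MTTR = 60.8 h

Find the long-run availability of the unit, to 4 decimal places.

0.9744

A(A) = MTBF/(MTBF+MTTR) = 2313/(2313+60.8) = 0.9744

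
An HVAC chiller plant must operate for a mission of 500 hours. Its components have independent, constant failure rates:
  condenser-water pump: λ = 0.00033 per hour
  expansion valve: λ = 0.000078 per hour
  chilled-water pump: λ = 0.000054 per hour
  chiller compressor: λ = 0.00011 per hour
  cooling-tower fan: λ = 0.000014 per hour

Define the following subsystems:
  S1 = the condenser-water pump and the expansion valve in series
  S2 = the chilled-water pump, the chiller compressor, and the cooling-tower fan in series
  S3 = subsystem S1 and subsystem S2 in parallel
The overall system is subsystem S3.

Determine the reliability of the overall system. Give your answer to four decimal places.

0.9843

R(condenser-water pump) = exp(−0.00033 × 500) = 0.847894
R(expansion valve) = exp(−0.000078 × 500) = 0.961751
R(chilled-water pump) = exp(−0.000054 × 500) = 0.973361
R(chiller compressor) = exp(−0.00011 × 500) = 0.946485
R(cooling-tower fan) = exp(−0.000014 × 500) = 0.993024
Series (condenser-water pump and expansion valve): 0.847894 × 0.961751 = 0.815463
Series (chilled-water pump, chiller compressor, and cooling-tower fan): 0.973361 × 0.946485 × 0.993024 = 0.914845
Parallel ([0.815463] and [0.914845]): 1 − (1 − 0.815463)(1 − 0.914845) = 0.9843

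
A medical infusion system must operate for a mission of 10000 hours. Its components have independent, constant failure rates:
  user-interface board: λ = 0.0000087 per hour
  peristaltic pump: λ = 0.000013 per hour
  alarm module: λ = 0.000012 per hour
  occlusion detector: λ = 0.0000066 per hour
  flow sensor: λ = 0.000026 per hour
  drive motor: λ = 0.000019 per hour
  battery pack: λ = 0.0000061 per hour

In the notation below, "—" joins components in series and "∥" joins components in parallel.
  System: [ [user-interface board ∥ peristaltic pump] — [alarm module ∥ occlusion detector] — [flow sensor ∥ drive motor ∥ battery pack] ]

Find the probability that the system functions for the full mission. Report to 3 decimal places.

0.980

R(user-interface board) = exp(−0.0000087 × 10000) = 0.91668
R(peristaltic pump) = exp(−0.000013 × 10000) = 0.87810
R(alarm module) = exp(−0.000012 × 10000) = 0.88692
R(occlusion detector) = exp(−0.0000066 × 10000) = 0.93613
R(flow sensor) = exp(−0.000026 × 10000) = 0.77105
R(drive motor) = exp(−0.000019 × 10000) = 0.82696
R(battery pack) = exp(−0.0000061 × 10000) = 0.94082
Parallel (user-interface board and peristaltic pump): 1 − (1 − 0.91668)(1 − 0.87810) = 0.98984
Parallel (alarm module and occlusion detector): 1 − (1 − 0.88692)(1 − 0.93613) = 0.99278
Parallel (flow sensor, drive motor, and battery pack): 1 − (1 − 0.77105)(1 − 0.82696)(1 − 0.94082) = 0.99766
Series ([0.98984], [0.99278], and [0.99766]): 0.98984 × 0.99278 × 0.99766 = 0.980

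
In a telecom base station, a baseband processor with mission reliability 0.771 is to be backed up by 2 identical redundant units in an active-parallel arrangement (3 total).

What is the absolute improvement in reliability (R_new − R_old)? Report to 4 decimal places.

R_before = 0.771
R_after = 1 − (1 − 0.771)^3 = 0.9880
ΔR = 0.9880 − 0.771 = 0.2170

0.2170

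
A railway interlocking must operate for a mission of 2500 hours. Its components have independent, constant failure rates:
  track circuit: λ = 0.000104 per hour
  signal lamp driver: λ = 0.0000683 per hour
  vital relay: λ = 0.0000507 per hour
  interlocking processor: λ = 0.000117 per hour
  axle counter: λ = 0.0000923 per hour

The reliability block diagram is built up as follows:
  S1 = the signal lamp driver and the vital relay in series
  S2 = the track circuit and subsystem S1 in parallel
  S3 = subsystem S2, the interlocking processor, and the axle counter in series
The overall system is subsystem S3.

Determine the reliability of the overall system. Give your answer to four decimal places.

R(track circuit) = exp(−0.000104 × 2500) = 0.771052
R(signal lamp driver) = exp(−0.0000683 × 2500) = 0.843032
R(vital relay) = exp(−0.0000507 × 2500) = 0.880954
R(interlocking processor) = exp(−0.000117 × 2500) = 0.746395
R(axle counter) = exp(−0.0000923 × 2500) = 0.793938
Series (signal lamp driver and vital relay): 0.843032 × 0.880954 = 0.742672
Parallel (track circuit and [0.742672]): 1 − (1 − 0.771052)(1 − 0.742672) = 0.941085
Series ([0.941085], interlocking processor, and axle counter): 0.941085 × 0.746395 × 0.793938 = 0.5577

0.5577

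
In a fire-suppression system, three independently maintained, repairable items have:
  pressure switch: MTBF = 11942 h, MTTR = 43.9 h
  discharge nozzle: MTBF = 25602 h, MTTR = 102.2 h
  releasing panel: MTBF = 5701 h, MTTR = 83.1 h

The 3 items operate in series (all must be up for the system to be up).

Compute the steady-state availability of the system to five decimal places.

0.97812

A(pressure switch) = MTBF/(MTBF+MTTR) = 11942/(11942+43.9) = 0.996337
A(discharge nozzle) = MTBF/(MTBF+MTTR) = 25602/(25602+102.2) = 0.996024
A(releasing panel) = MTBF/(MTBF+MTTR) = 5701/(5701+83.1) = 0.985633
Series availability: 0.996337 × 0.996024 × 0.985633 = 0.97812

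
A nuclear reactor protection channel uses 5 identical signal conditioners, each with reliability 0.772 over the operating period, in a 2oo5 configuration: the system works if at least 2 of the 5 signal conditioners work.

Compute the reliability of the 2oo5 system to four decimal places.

0.9890

R = Σ_{i=2}^{5} C(5,i) p^i (1−p)^{5−i} with p = 0.772
C(5,2)·0.772^2·0.228^3 = 0.070638
C(5,3)·0.772^3·0.228^2 = 0.239178
C(5,4)·0.772^4·0.228^1 = 0.404924
C(5,5)·0.772^5·0.228^0 = 0.274212
Sum = 0.9890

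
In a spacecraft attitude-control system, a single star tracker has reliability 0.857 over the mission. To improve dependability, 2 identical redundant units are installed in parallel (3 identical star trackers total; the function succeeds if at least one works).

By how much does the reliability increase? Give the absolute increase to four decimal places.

0.1401

R_before = 0.857
R_after = 1 − (1 − 0.857)^3 = 0.9971
ΔR = 0.9971 − 0.857 = 0.1401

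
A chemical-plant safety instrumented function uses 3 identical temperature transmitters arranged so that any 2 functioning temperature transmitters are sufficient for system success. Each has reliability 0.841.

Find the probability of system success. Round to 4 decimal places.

0.9322

R = Σ_{i=2}^{3} C(3,i) p^i (1−p)^{3−i} with p = 0.841
C(3,2)·0.841^2·0.159^1 = 0.337373
C(3,3)·0.841^3·0.159^0 = 0.594823
Sum = 0.9322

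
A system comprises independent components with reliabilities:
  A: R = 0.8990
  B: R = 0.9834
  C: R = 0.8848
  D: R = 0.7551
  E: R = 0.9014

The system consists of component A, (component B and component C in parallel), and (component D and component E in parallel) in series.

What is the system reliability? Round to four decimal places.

Parallel (B and C): 1 − (1 − 0.983400)(1 − 0.884800) = 0.998088
Parallel (D and E): 1 − (1 − 0.755100)(1 − 0.901400) = 0.975853
Series (A, [0.998088], and [0.975853]): 0.899000 × 0.998088 × 0.975853 = 0.8756

0.8756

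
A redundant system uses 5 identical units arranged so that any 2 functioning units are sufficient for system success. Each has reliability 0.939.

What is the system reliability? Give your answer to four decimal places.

0.9999

R = Σ_{i=2}^{5} C(5,i) p^i (1−p)^{5−i} with p = 0.939
C(5,2)·0.939^2·0.061^3 = 0.002001
C(5,3)·0.939^3·0.061^2 = 0.030807
C(5,4)·0.939^4·0.061^1 = 0.237117
C(5,5)·0.939^5·0.061^0 = 0.730009
Sum = 0.9999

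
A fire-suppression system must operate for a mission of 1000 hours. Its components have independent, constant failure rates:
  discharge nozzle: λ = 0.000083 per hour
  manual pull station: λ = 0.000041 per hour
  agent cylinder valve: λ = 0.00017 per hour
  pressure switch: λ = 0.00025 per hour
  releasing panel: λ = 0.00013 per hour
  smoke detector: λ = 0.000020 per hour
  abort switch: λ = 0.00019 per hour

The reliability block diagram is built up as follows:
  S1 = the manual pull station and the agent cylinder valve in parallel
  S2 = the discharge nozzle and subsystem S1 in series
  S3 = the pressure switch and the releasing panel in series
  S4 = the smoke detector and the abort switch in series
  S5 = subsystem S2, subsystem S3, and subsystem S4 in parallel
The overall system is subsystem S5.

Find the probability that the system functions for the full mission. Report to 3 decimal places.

R(discharge nozzle) = exp(−0.000083 × 1000) = 0.92035
R(manual pull station) = exp(−0.000041 × 1000) = 0.95983
R(agent cylinder valve) = exp(−0.00017 × 1000) = 0.84366
R(pressure switch) = exp(−0.00025 × 1000) = 0.77880
R(releasing panel) = exp(−0.00013 × 1000) = 0.87810
R(smoke detector) = exp(−0.000020 × 1000) = 0.98020
R(abort switch) = exp(−0.00019 × 1000) = 0.82696
Parallel (manual pull station and agent cylinder valve): 1 − (1 − 0.95983)(1 − 0.84366) = 0.99372
Series (discharge nozzle and [0.99372]): 0.92035 × 0.99372 = 0.91457
Series (pressure switch and releasing panel): 0.77880 × 0.87810 = 0.68386
Series (smoke detector and abort switch): 0.98020 × 0.82696 = 0.81059
Parallel ([0.91457], [0.68386], and [0.81059]): 1 − (1 − 0.91457)(1 − 0.68386)(1 − 0.81059) = 0.995

0.995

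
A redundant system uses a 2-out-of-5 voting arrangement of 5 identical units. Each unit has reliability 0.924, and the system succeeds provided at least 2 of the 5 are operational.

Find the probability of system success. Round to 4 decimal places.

0.9998

R = Σ_{i=2}^{5} C(5,i) p^i (1−p)^{5−i} with p = 0.924
C(5,2)·0.924^2·0.076^3 = 0.003748
C(5,3)·0.924^3·0.076^2 = 0.045566
C(5,4)·0.924^4·0.076^1 = 0.276995
C(5,5)·0.924^5·0.076^0 = 0.673535
Sum = 0.9998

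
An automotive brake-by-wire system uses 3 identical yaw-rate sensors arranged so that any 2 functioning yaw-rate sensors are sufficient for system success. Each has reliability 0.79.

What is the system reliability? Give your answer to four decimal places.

0.8862

R = Σ_{i=2}^{3} C(3,i) p^i (1−p)^{3−i} with p = 0.79
C(3,2)·0.79^2·0.21^1 = 0.393183
C(3,3)·0.79^3·0.21^0 = 0.493039
Sum = 0.8862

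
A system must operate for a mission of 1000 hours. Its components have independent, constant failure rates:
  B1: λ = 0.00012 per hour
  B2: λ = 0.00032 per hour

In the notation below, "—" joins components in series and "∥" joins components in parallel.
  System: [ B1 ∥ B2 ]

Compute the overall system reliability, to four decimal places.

R(B1) = exp(−0.00012 × 1000) = 0.886920
R(B2) = exp(−0.00032 × 1000) = 0.726149
Parallel (B1 and B2): 1 − (1 − 0.886920)(1 − 0.726149) = 0.9690

0.9690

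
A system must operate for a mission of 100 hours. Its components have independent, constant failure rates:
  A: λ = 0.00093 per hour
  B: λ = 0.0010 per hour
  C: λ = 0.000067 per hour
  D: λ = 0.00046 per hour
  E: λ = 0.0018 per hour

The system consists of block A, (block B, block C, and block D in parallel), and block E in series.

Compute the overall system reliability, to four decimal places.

0.7611

R(A) = exp(−0.00093 × 100) = 0.911194
R(B) = exp(−0.0010 × 100) = 0.904837
R(C) = exp(−0.000067 × 100) = 0.993322
R(D) = exp(−0.00046 × 100) = 0.955042
R(E) = exp(−0.0018 × 100) = 0.835270
Parallel (B, C, and D): 1 − (1 − 0.904837)(1 − 0.993322)(1 − 0.955042) = 0.999971
Series (A, [0.999971], and E): 0.911194 × 0.999971 × 0.835270 = 0.7611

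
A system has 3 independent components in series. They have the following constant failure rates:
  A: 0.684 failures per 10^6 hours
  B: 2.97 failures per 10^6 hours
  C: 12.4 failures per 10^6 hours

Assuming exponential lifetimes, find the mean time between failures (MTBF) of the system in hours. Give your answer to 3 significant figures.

Series of exponential components: λ_sys = Σ λ_i
λ_sys = 0.000000684 + 0.00000297 + 0.0000124 = 1.6054e-05 /h
MTBF = 1 / λ_sys = 62300 h

62300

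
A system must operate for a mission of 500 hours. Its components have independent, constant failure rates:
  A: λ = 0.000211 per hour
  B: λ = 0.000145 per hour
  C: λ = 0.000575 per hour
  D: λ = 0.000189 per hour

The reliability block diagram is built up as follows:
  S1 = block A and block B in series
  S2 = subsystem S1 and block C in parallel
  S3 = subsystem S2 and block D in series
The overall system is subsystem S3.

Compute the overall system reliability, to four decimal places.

R(A) = exp(−0.000211 × 500) = 0.899874
R(B) = exp(−0.000145 × 500) = 0.930066
R(C) = exp(−0.000575 × 500) = 0.750137
R(D) = exp(−0.000189 × 500) = 0.909828
Series (A and B): 0.899874 × 0.930066 = 0.836942
Parallel ([0.836942] and C): 1 − (1 − 0.836942)(1 − 0.750137) = 0.959258
Series ([0.959258] and D): 0.959258 × 0.909828 = 0.8728

0.8728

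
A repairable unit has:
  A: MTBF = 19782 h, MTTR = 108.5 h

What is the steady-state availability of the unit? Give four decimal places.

0.9945

A(A) = MTBF/(MTBF+MTTR) = 19782/(19782+108.5) = 0.9945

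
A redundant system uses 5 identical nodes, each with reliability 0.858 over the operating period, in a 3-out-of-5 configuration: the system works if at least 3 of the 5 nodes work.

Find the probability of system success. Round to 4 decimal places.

R = Σ_{i=3}^{5} C(5,i) p^i (1−p)^{5−i} with p = 0.858
C(5,3)·0.858^3·0.142^2 = 0.127362
C(5,4)·0.858^4·0.142^1 = 0.384776
C(5,5)·0.858^5·0.142^0 = 0.464982
Sum = 0.9771

0.9771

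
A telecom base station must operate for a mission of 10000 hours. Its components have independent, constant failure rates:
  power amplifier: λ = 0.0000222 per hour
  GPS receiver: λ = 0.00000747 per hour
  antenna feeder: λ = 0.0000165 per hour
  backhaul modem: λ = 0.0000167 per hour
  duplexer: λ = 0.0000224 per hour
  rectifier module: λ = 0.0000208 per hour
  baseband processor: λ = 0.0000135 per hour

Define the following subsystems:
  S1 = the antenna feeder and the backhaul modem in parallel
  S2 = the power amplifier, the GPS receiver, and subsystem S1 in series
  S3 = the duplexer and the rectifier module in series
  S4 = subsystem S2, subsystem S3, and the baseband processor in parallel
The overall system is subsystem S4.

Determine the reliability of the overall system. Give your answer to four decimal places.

0.9879

R(power amplifier) = exp(−0.0000222 × 10000) = 0.800915
R(GPS receiver) = exp(−0.00000747 × 10000) = 0.928022
R(antenna feeder) = exp(−0.0000165 × 10000) = 0.847894
R(backhaul modem) = exp(−0.0000167 × 10000) = 0.846200
R(duplexer) = exp(−0.0000224 × 10000) = 0.799315
R(rectifier module) = exp(−0.0000208 × 10000) = 0.812207
R(baseband processor) = exp(−0.0000135 × 10000) = 0.873716
Parallel (antenna feeder and backhaul modem): 1 − (1 − 0.847894)(1 − 0.846200) = 0.976606
Series (power amplifier, GPS receiver, and [0.976606]): 0.800915 × 0.928022 × 0.976606 = 0.725879
Series (duplexer and rectifier module): 0.799315 × 0.812207 = 0.649209
Parallel ([0.725879], [0.649209], and baseband processor): 1 − (1 − 0.725879)(1 − 0.649209)(1 − 0.873716) = 0.9879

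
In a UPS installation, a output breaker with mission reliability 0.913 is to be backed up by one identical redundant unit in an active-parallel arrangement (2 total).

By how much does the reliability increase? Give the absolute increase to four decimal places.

R_before = 0.913
R_after = 1 − (1 − 0.913)^2 = 0.9924
ΔR = 0.9924 − 0.913 = 0.0794

0.0794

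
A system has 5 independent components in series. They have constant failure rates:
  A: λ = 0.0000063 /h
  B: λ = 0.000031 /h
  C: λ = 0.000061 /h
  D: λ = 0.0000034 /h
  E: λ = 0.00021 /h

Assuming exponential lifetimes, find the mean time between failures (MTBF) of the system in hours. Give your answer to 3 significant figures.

3210

Series of exponential components: λ_sys = Σ λ_i
λ_sys = 0.0000063 + 0.000031 + 0.000061 + 0.0000034 + 0.00021 = 3.1170e-04 /h
MTBF = 1 / λ_sys = 3210 h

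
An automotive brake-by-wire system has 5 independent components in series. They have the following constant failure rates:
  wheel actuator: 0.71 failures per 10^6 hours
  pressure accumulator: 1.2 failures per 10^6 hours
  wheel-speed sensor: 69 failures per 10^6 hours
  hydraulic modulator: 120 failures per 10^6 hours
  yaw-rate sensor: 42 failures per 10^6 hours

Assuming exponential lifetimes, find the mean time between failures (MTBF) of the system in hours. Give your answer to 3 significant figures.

Series of exponential components: λ_sys = Σ λ_i
λ_sys = 0.00000071 + 0.0000012 + 0.000069 + 0.00012 + 0.000042 = 2.3291e-04 /h
MTBF = 1 / λ_sys = 4290 h

4290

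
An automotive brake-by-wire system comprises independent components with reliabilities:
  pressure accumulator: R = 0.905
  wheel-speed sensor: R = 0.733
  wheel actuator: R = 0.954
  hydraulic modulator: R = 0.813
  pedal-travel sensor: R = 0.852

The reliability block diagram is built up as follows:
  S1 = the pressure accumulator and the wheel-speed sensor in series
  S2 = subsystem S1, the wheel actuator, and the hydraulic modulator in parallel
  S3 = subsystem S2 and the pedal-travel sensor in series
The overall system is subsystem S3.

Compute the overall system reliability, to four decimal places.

Series (pressure accumulator and wheel-speed sensor): 0.905000 × 0.733000 = 0.663365
Parallel ([0.663365], wheel actuator, and hydraulic modulator): 1 − (1 − 0.663365)(1 − 0.954000)(1 − 0.813000) = 0.997104
Series ([0.997104] and pedal-travel sensor): 0.997104 × 0.852000 = 0.8495

0.8495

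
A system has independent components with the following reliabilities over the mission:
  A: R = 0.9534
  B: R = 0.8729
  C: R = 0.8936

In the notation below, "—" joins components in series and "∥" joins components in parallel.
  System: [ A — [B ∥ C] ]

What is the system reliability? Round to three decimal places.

Parallel (B and C): 1 − (1 − 0.87290)(1 − 0.89360) = 0.98648
Series (A and [0.98648]): 0.95340 × 0.98648 = 0.941

0.941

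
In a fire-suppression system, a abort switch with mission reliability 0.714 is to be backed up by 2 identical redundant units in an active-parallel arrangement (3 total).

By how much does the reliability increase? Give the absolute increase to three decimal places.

0.263

R_before = 0.714
R_after = 1 − (1 − 0.714)^3 = 0.977
ΔR = 0.977 − 0.714 = 0.263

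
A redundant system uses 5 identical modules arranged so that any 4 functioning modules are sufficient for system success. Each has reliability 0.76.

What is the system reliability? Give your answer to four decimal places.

R = Σ_{i=4}^{5} C(5,i) p^i (1−p)^{5−i} with p = 0.76
C(5,4)·0.76^4·0.24^1 = 0.400346
C(5,5)·0.76^5·0.24^0 = 0.253553
Sum = 0.6539

0.6539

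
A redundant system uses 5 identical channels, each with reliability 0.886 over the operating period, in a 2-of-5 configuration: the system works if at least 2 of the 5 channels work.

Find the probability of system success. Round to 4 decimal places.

0.9992

R = Σ_{i=2}^{5} C(5,i) p^i (1−p)^{5−i} with p = 0.886
C(5,2)·0.886^2·0.114^3 = 0.011630
C(5,3)·0.886^3·0.114^2 = 0.090388
C(5,4)·0.886^4·0.114^1 = 0.351245
C(5,5)·0.886^5·0.114^0 = 0.545970
Sum = 0.9992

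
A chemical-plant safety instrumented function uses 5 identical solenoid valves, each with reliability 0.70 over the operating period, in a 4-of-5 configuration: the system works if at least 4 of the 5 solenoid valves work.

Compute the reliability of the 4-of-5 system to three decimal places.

0.528

R = Σ_{i=4}^{5} C(5,i) p^i (1−p)^{5−i} with p = 0.70
C(5,4)·0.70^4·0.30^1 = 0.36015
C(5,5)·0.70^5·0.30^0 = 0.16807
Sum = 0.528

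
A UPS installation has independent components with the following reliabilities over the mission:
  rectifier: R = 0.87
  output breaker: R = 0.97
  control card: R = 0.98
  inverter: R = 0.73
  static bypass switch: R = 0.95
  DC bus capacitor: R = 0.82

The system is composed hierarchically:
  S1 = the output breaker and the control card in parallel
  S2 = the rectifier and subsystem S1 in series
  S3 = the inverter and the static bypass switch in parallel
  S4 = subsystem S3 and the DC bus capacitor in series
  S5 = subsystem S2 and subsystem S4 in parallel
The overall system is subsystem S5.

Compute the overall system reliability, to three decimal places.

0.975

Parallel (output breaker and control card): 1 − (1 − 0.97000)(1 − 0.98000) = 0.99940
Series (rectifier and [0.99940]): 0.87000 × 0.99940 = 0.86948
Parallel (inverter and static bypass switch): 1 − (1 − 0.73000)(1 − 0.95000) = 0.98650
Series ([0.98650] and DC bus capacitor): 0.98650 × 0.82000 = 0.80893
Parallel ([0.86948] and [0.80893]): 1 − (1 − 0.86948)(1 − 0.80893) = 0.975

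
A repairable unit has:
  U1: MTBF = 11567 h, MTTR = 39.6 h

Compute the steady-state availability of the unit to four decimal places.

0.9966

A(U1) = MTBF/(MTBF+MTTR) = 11567/(11567+39.6) = 0.9966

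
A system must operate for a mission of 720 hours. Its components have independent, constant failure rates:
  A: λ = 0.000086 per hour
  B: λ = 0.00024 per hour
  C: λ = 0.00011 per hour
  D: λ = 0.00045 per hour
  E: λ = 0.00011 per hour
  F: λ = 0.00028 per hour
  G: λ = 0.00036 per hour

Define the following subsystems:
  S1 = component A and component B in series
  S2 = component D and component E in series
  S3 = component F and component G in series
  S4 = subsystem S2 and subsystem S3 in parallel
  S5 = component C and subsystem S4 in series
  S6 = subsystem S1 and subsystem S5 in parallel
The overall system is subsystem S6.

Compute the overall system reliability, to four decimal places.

0.9604

R(A) = exp(−0.000086 × 720) = 0.939958
R(B) = exp(−0.00024 × 720) = 0.841306
R(C) = exp(−0.00011 × 720) = 0.923855
R(D) = exp(−0.00045 × 720) = 0.723250
R(E) = exp(−0.00011 × 720) = 0.923855
R(F) = exp(−0.00028 × 720) = 0.817422
R(G) = exp(−0.00036 × 720) = 0.771669
Series (A and B): 0.939958 × 0.841306 = 0.790792
Series (D and E): 0.723250 × 0.923855 = 0.668178
Series (F and G): 0.817422 × 0.771669 = 0.630779
Parallel ([0.668178] and [0.630779]): 1 − (1 − 0.668178)(1 − 0.630779) = 0.877484
Series (C and [0.877484]): 0.923855 × 0.877484 = 0.810668
Parallel ([0.790792] and [0.810668]): 1 − (1 − 0.790792)(1 − 0.810668) = 0.9604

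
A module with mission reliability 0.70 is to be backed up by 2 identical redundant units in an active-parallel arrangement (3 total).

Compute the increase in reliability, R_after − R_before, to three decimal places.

R_before = 0.70
R_after = 1 − (1 − 0.70)^3 = 0.973
ΔR = 0.973 − 0.70 = 0.273

0.273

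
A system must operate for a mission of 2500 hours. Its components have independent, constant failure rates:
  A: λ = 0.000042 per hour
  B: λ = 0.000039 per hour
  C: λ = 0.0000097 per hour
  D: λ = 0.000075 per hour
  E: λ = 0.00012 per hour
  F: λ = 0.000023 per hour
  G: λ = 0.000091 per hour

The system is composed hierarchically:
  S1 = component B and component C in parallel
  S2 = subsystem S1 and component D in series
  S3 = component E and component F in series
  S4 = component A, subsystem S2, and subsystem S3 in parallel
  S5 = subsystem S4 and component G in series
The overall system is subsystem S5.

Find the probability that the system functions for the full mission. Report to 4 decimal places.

R(A) = exp(−0.000042 × 2500) = 0.900325
R(B) = exp(−0.000039 × 2500) = 0.907102
R(C) = exp(−0.0000097 × 2500) = 0.976042
R(D) = exp(−0.000075 × 2500) = 0.829029
R(E) = exp(−0.00012 × 2500) = 0.740818
R(F) = exp(−0.000023 × 2500) = 0.944122
R(G) = exp(−0.000091 × 2500) = 0.796522
Parallel (B and C): 1 − (1 − 0.907102)(1 − 0.976042) = 0.997774
Series ([0.997774] and D): 0.997774 × 0.829029 = 0.827184
Series (E and F): 0.740818 × 0.944122 = 0.699423
Parallel (A, [0.827184], and [0.699423]): 1 − (1 − 0.900325)(1 − 0.827184)(1 − 0.699423) = 0.994822
Series ([0.994822] and G): 0.994822 × 0.796522 = 0.7924

0.7924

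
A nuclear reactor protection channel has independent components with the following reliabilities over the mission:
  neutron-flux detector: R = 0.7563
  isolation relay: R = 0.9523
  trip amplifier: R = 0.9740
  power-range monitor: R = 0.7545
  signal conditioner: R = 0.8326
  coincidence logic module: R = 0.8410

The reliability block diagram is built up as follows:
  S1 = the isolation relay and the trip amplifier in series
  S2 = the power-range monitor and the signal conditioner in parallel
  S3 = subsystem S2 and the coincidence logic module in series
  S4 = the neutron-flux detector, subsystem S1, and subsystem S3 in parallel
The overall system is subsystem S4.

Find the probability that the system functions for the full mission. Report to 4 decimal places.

0.9966

Series (isolation relay and trip amplifier): 0.952300 × 0.974000 = 0.927540
Parallel (power-range monitor and signal conditioner): 1 − (1 − 0.754500)(1 − 0.832600) = 0.958903
Series ([0.958903] and coincidence logic module): 0.958903 × 0.841000 = 0.806437
Parallel (neutron-flux detector, [0.927540], and [0.806437]): 1 − (1 − 0.756300)(1 − 0.927540)(1 − 0.806437) = 0.9966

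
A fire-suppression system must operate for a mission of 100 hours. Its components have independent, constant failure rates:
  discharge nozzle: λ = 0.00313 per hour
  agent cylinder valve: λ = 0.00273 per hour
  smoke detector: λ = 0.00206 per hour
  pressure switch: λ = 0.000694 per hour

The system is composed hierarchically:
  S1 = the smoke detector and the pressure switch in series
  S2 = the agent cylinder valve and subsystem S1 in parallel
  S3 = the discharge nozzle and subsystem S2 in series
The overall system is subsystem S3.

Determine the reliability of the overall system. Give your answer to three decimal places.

R(discharge nozzle) = exp(−0.00313 × 100) = 0.73125
R(agent cylinder valve) = exp(−0.00273 × 100) = 0.76109
R(smoke detector) = exp(−0.00206 × 100) = 0.81383
R(pressure switch) = exp(−0.000694 × 100) = 0.93295
Series (smoke detector and pressure switch): 0.81383 × 0.93295 = 0.75926
Parallel (agent cylinder valve and [0.75926]): 1 − (1 − 0.76109)(1 − 0.75926) = 0.94248
Series (discharge nozzle and [0.94248]): 0.73125 × 0.94248 = 0.689

0.689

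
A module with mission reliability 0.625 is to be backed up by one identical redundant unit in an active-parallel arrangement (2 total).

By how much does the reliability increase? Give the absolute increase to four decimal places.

R_before = 0.625
R_after = 1 − (1 − 0.625)^2 = 0.8594
ΔR = 0.8594 − 0.625 = 0.2344

0.2344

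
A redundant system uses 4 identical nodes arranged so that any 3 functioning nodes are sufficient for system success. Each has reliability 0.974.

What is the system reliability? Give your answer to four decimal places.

R = Σ_{i=3}^{4} C(4,i) p^i (1−p)^{4−i} with p = 0.974
C(4,3)·0.974^3·0.026^1 = 0.096097
C(4,4)·0.974^4·0.026^0 = 0.899986
Sum = 0.9961

0.9961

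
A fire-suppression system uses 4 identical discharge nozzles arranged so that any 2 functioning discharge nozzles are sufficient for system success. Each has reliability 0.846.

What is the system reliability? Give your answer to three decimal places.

R = Σ_{i=2}^{4} C(4,i) p^i (1−p)^{4−i} with p = 0.846
C(4,2)·0.846^2·0.154^2 = 0.10184
C(4,3)·0.846^3·0.154^1 = 0.37299
C(4,4)·0.846^4·0.154^0 = 0.51225
Sum = 0.987

0.987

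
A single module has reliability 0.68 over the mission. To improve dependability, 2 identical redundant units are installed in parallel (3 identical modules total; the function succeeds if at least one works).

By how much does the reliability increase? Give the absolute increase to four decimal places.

0.2872

R_before = 0.68
R_after = 1 − (1 − 0.68)^3 = 0.9672
ΔR = 0.9672 − 0.68 = 0.2872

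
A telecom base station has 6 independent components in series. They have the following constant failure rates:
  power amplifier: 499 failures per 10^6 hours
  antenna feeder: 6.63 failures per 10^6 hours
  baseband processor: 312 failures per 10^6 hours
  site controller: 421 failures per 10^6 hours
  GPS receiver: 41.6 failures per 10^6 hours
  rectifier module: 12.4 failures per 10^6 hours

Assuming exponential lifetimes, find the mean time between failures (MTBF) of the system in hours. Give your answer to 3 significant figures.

Series of exponential components: λ_sys = Σ λ_i
λ_sys = 0.000499 + 0.00000663 + 0.000312 + 0.000421 + 0.0000416 + 0.0000124 = 1.2926e-03 /h
MTBF = 1 / λ_sys = 774 h

774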